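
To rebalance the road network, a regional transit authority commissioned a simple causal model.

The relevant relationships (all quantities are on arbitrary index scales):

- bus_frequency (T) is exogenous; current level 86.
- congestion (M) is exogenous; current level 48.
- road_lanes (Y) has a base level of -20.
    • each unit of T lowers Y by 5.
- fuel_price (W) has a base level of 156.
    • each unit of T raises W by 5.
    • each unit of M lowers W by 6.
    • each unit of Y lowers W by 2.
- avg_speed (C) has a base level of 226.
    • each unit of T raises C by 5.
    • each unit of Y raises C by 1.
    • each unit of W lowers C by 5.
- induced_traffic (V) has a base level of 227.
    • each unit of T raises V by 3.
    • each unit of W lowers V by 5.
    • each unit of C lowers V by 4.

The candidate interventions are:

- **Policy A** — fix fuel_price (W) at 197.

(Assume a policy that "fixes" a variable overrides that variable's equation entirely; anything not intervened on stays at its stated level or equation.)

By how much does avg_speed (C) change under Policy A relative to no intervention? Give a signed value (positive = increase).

Baseline:
  T = 86
  M = 48
  Y = -20 − 5·86 = -450
  W = 156 + 5·86 − 6·48 − 2·(-450) = 1198
  C = 226 + 5·86 + (-450) − 5·1198 = -5784
Policy A (W := 197):
  T = 86
  M = 48
  Y = -20 − 5·86 = -450
  W = 197
  C = 226 + 5·86 + (-450) − 5·197 = -779
Change in C: -779 − (-5784) = 5005

5005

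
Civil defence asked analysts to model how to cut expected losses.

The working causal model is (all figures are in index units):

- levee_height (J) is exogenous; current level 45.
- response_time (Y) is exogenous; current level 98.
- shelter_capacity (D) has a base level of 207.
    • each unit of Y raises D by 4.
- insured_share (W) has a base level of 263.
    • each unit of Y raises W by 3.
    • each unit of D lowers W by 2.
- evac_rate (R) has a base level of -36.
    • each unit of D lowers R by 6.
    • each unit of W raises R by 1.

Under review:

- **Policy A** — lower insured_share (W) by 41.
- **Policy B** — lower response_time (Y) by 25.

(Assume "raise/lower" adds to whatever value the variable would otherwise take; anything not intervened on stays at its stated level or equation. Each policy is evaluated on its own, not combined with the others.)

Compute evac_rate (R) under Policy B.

Policy B (Y − 25):
  Y = 98 − 25 = 73
  D = 207 + 4·73 = 499
  W = 263 + 3·73 − 2·499 = -516
  R = -36 − 6·499 + (-516) = -3546

-3546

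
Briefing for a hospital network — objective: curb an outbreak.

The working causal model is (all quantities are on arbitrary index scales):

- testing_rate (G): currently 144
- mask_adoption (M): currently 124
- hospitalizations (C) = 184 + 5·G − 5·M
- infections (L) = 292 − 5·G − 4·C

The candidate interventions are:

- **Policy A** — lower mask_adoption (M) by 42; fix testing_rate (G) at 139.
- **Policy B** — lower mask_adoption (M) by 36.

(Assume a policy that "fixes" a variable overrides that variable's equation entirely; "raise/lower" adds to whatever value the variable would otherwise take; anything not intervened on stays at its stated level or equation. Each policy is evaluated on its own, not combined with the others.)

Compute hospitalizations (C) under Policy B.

Policy B (M − 36):
  G = 144
  M = 124 − 36 = 88
  C = 184 + 5·144 − 5·88 = 464

464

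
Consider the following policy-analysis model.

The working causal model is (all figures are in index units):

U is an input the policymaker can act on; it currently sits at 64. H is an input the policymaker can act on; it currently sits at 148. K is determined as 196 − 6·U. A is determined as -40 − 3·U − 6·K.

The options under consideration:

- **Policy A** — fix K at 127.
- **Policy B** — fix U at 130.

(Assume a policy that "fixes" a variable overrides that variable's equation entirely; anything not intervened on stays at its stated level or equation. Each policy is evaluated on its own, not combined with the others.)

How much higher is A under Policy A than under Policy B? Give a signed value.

-4068

Policy A (K := 127):
  U = 64
  K = 127
  A = -40 − 3·64 − 6·127 = -994
Policy B (U := 130):
  U = 130
  K = 196 − 6·130 = -584
  A = -40 − 3·130 − 6·(-584) = 3074
A: -994 − 3074 = -4068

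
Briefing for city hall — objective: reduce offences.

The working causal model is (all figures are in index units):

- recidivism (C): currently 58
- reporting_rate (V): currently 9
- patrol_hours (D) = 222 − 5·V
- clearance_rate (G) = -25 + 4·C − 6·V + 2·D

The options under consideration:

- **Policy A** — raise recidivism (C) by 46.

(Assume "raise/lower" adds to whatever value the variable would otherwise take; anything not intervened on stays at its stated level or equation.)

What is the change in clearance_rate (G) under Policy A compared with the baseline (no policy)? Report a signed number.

Baseline:
  C = 58
  V = 9
  D = 222 − 5·9 = 177
  G = -25 + 4·58 − 6·9 + 2·177 = 507
Policy A (C + 46):
  C = 58 + 46 = 104
  V = 9
  D = 222 − 5·9 = 177
  G = -25 + 4·104 − 6·9 + 2·177 = 691
Change in G: 691 − 507 = 184

184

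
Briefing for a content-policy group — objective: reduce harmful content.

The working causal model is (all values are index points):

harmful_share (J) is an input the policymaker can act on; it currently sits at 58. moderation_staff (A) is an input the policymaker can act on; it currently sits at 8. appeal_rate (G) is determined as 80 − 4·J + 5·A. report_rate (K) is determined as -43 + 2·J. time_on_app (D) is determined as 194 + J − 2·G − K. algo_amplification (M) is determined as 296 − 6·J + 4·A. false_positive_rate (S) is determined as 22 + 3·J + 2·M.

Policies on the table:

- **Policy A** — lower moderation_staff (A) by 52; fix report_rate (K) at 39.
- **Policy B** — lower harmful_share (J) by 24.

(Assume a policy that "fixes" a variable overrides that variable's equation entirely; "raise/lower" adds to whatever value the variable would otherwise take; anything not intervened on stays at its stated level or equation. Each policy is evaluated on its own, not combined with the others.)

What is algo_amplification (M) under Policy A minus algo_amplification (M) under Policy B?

Policy A (A − 52, K := 39):
  J = 58
  A = 8 − 52 = -44
  M = 296 − 6·58 + 4·(-44) = -228
Policy B (J − 24):
  J = 58 − 24 = 34
  A = 8
  M = 296 − 6·34 + 4·8 = 124
M: -228 − 124 = -352

-352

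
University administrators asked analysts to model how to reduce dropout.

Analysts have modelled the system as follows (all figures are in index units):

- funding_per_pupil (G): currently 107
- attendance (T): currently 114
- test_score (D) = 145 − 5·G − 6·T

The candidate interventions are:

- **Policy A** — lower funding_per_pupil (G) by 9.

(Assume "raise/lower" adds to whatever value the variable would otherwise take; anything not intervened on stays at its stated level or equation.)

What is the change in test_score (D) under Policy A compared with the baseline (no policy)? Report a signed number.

45

Baseline:
  G = 107
  T = 114
  D = 145 − 5·107 − 6·114 = -1074
Policy A (G − 9):
  G = 107 − 9 = 98
  T = 114
  D = 145 − 5·98 − 6·114 = -1029
Change in D: -1029 − (-1074) = 45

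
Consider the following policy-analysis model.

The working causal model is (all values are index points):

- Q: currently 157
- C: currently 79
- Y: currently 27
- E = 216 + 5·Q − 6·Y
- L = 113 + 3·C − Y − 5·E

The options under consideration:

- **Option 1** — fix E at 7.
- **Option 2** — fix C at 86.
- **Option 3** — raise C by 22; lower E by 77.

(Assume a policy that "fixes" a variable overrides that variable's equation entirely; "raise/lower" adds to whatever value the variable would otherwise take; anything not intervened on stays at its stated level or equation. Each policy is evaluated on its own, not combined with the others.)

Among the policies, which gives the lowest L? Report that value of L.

-3851

Option 1 (E := 7):
  Q = 157
  C = 79
  Y = 27
  E = 7
  L = 113 + 3·79 − 27 − 5·7 = 288
Option 2 (C := 86):
  Q = 157
  C = 86
  Y = 27
  E = 216 + 5·157 − 6·27 = 839
  L = 113 + 3·86 − 27 − 5·839 = -3851
Option 3 (C + 22, E − 77):
  Q = 157
  C = 79 + 22 = 101
  Y = 27
  E = 216 + 5·157 − 6·27 (−77 from intervention) = 762
  L = 113 + 3·101 − 27 − 5·762 = -3421
Comparing — Option 1: L=288, Option 2: L=-3851, Option 3: L=-3421. Lowest is -3851 (Option 2).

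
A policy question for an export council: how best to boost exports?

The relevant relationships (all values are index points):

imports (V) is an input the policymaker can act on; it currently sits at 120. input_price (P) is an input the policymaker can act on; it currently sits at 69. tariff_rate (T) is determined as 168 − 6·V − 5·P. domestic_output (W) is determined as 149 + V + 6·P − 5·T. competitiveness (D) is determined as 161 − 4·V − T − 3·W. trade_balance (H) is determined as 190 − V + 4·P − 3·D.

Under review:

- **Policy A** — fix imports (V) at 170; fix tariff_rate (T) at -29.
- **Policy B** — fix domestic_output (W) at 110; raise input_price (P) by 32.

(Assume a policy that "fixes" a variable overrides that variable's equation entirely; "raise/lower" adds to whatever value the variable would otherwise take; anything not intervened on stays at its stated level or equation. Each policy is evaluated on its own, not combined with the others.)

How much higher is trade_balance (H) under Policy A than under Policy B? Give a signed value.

Policy A (V := 170, T := -29):
  V = 170
  P = 69
  T = -29
  W = 149 + 170 + 6·69 − 5·(-29) = 878
  D = 161 − 4·170 − (-29) − 3·878 = -3124
  H = 190 − 170 + 4·69 − 3·(-3124) = 9668
Policy B (W := 110, P + 32):
  V = 120
  P = 69 + 32 = 101
  T = 168 − 6·120 − 5·101 = -1057
  W = 110
  D = 161 − 4·120 − (-1057) − 3·110 = 408
  H = 190 − 120 + 4·101 − 3·408 = -750
H: 9668 − (-750) = 10418

10418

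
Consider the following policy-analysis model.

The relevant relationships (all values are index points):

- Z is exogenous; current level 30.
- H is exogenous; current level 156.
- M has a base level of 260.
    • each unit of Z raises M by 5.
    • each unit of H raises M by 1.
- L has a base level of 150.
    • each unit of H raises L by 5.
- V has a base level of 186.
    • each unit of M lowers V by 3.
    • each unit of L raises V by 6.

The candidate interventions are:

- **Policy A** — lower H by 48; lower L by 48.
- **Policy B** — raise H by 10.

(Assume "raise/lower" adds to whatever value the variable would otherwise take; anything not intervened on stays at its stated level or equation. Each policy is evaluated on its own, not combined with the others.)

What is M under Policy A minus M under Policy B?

-58

Policy A (H − 48, L − 48):
  Z = 30
  H = 156 − 48 = 108
  M = 260 + 5·30 + 108 = 518
Policy B (H + 10):
  Z = 30
  H = 156 + 10 = 166
  M = 260 + 5·30 + 166 = 576
M: 518 − 576 = -58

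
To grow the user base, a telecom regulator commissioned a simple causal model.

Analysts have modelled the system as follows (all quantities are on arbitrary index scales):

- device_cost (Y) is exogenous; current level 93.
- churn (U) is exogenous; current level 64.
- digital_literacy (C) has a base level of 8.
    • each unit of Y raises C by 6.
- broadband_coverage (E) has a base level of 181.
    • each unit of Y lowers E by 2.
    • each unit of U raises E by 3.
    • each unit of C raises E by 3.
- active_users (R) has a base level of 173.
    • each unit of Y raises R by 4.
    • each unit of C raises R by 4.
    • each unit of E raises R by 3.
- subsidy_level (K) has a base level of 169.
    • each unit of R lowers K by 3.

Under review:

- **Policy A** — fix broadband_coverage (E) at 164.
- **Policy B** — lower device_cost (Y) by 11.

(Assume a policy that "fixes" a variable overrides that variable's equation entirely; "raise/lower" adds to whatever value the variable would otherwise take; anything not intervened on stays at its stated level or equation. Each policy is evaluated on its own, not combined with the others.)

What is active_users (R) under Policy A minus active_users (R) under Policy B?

Policy A (E := 164):
  Y = 93
  U = 64
  C = 8 + 6·93 = 566
  E = 164
  R = 173 + 4·93 + 4·566 + 3·164 = 3301
Policy B (Y − 11):
  Y = 93 − 11 = 82
  U = 64
  C = 8 + 6·82 = 500
  E = 181 − 2·82 + 3·64 + 3·500 = 1709
  R = 173 + 4·82 + 4·500 + 3·1709 = 7628
R: 3301 − 7628 = -4327

-4327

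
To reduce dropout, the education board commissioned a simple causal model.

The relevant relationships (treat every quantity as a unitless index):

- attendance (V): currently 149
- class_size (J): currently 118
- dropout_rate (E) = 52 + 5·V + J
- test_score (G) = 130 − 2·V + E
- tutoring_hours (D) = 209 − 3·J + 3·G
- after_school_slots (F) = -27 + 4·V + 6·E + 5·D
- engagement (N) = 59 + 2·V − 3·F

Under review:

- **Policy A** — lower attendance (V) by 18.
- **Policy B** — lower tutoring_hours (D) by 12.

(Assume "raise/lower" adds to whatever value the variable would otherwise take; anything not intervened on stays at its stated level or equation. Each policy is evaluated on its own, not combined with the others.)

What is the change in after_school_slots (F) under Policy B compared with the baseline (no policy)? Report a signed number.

-60

Baseline:
  V = 149
  J = 118
  E = 52 + 5·149 + 118 = 915
  G = 130 − 2·149 + 915 = 747
  D = 209 − 3·118 + 3·747 = 2096
  F = -27 + 4·149 + 6·915 + 5·2096 = 16539
Policy B (D − 12):
  V = 149
  J = 118
  E = 52 + 5·149 + 118 = 915
  G = 130 − 2·149 + 915 = 747
  D = 209 − 3·118 + 3·747 (−12 from intervention) = 2084
  F = -27 + 4·149 + 6·915 + 5·2084 = 16479
Change in F: 16479 − 16539 = -60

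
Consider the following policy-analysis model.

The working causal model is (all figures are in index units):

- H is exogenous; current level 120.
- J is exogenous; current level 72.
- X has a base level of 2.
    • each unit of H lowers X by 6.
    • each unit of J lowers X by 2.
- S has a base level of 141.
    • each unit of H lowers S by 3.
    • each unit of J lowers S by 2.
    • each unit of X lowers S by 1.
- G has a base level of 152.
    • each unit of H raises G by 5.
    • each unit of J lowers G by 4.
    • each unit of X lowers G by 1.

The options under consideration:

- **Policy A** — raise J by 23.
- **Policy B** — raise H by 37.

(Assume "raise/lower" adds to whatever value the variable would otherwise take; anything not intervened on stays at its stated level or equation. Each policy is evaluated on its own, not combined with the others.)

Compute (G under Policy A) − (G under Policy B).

Policy A (J + 23):
  H = 120
  J = 72 + 23 = 95
  X = 2 − 6·120 − 2·95 = -908
  G = 152 + 5·120 − 4·95 − (-908) = 1280
Policy B (H + 37):
  H = 120 + 37 = 157
  J = 72
  X = 2 − 6·157 − 2·72 = -1084
  G = 152 + 5·157 − 4·72 − (-1084) = 1733
G: 1280 − 1733 = -453

-453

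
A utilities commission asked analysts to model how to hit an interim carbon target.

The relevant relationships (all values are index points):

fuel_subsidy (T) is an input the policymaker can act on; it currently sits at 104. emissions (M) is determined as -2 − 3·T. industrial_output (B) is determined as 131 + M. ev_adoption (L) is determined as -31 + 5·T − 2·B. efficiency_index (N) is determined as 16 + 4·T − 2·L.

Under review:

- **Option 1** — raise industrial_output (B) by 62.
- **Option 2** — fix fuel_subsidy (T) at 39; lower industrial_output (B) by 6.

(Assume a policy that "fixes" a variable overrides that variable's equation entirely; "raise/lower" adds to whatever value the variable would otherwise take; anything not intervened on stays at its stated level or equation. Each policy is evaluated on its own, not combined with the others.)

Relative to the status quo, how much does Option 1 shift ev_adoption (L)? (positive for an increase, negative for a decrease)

-124

Baseline:
  T = 104
  M = -2 − 3·104 = -314
  B = 131 + (-314) = -183
  L = -31 + 5·104 − 2·(-183) = 855
Option 1 (B + 62):
  T = 104
  M = -2 − 3·104 = -314
  B = 131 + (-314) (+62 from intervention) = -121
  L = -31 + 5·104 − 2·(-121) = 731
Change in L: 731 − 855 = -124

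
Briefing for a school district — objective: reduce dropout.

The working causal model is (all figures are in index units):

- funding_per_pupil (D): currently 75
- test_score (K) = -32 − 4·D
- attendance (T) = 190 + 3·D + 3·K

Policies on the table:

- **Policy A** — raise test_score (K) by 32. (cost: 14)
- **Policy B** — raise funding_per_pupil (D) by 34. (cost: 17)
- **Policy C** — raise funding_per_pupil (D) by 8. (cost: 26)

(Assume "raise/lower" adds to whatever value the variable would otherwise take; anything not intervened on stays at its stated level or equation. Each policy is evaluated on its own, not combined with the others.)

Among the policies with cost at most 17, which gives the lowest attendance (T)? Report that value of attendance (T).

-887

Policy A (K + 32):
  D = 75
  K = -32 − 4·75 (+32 from intervention) = -300
  T = 190 + 3·75 + 3·(-300) = -485
Policy B (D + 34):
  D = 75 + 34 = 109
  K = -32 − 4·109 = -468
  T = 190 + 3·109 + 3·(-468) = -887
Comparing — Policy A: T=-485, Policy B: T=-887. Lowest is -887 (Policy B).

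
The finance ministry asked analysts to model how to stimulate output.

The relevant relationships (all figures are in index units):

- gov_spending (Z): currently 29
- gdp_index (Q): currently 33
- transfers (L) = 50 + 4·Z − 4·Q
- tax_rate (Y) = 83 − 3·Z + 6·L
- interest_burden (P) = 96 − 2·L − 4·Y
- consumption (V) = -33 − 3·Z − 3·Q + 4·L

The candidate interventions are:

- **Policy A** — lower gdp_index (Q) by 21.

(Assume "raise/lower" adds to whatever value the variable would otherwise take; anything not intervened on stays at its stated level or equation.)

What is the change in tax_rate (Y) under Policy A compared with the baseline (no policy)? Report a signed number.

504

Baseline:
  Z = 29
  Q = 33
  L = 50 + 4·29 − 4·33 = 34
  Y = 83 − 3·29 + 6·34 = 200
Policy A (Q − 21):
  Z = 29
  Q = 33 − 21 = 12
  L = 50 + 4·29 − 4·12 = 118
  Y = 83 − 3·29 + 6·118 = 704
Change in Y: 704 − 200 = 504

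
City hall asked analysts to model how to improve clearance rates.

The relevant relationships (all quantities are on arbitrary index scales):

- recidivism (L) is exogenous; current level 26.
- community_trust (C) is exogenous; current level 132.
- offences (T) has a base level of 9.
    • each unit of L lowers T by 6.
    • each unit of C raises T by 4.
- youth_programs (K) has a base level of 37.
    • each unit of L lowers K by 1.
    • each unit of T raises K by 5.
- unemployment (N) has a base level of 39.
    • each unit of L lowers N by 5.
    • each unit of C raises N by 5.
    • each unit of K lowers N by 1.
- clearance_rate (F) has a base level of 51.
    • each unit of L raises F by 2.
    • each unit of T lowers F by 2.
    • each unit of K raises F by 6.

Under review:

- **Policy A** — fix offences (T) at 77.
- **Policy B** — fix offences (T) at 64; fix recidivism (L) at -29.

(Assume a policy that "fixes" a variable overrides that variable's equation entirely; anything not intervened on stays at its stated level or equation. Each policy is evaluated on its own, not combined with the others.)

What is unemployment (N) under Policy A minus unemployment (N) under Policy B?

Policy A (T := 77):
  L = 26
  C = 132
  T = 77
  K = 37 − 26 + 5·77 = 396
  N = 39 − 5·26 + 5·132 − 396 = 173
Policy B (T := 64, L := -29):
  L = -29
  C = 132
  T = 64
  K = 37 − (-29) + 5·64 = 386
  N = 39 − 5·(-29) + 5·132 − 386 = 458
N: 173 − 458 = -285

-285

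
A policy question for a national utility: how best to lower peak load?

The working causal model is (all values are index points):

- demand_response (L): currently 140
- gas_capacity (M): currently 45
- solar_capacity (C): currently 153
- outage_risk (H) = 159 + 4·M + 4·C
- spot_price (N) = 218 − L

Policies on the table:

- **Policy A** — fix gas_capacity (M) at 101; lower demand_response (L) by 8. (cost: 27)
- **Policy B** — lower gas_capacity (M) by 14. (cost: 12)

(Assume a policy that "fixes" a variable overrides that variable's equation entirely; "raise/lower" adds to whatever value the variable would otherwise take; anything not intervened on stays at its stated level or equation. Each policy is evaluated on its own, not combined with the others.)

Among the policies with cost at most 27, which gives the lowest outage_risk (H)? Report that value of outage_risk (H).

895

Policy A (M := 101, L − 8):
  M = 101
  C = 153
  H = 159 + 4·101 + 4·153 = 1175
Policy B (M − 14):
  M = 45 − 14 = 31
  C = 153
  H = 159 + 4·31 + 4·153 = 895
Comparing — Policy A: H=1175, Policy B: H=895. Lowest is 895 (Policy B).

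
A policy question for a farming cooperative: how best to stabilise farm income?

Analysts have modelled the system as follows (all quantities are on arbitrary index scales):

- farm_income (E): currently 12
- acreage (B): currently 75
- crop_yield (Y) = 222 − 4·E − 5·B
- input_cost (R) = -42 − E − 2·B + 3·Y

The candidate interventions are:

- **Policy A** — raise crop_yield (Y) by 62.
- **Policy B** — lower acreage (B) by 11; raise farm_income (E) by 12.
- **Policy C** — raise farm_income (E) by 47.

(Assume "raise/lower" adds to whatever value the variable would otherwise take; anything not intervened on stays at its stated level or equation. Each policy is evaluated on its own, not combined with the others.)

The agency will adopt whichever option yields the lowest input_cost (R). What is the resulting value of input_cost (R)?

-1418

Policy A (Y + 62):
  E = 12
  B = 75
  Y = 222 − 4·12 − 5·75 (+62 from intervention) = -139
  R = -42 − 12 − 2·75 + 3·(-139) = -621
Policy B (B − 11, E + 12):
  E = 12 + 12 = 24
  B = 75 − 11 = 64
  Y = 222 − 4·24 − 5·64 = -194
  R = -42 − 24 − 2·64 + 3·(-194) = -776
Policy C (E + 47):
  E = 12 + 47 = 59
  B = 75
  Y = 222 − 4·59 − 5·75 = -389
  R = -42 − 59 − 2·75 + 3·(-389) = -1418
Comparing — Policy A: R=-621, Policy B: R=-776, Policy C: R=-1418. Lowest is -1418 (Policy C).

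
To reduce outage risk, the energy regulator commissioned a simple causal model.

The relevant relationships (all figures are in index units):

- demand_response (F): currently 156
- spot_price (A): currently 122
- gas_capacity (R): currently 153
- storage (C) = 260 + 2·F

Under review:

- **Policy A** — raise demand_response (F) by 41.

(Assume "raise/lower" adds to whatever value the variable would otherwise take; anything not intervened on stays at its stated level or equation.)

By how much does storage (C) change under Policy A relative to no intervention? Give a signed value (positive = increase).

82

Baseline:
  F = 156
  C = 260 + 2·156 = 572
Policy A (F + 41):
  F = 156 + 41 = 197
  C = 260 + 2·197 = 654
Change in C: 654 − 572 = 82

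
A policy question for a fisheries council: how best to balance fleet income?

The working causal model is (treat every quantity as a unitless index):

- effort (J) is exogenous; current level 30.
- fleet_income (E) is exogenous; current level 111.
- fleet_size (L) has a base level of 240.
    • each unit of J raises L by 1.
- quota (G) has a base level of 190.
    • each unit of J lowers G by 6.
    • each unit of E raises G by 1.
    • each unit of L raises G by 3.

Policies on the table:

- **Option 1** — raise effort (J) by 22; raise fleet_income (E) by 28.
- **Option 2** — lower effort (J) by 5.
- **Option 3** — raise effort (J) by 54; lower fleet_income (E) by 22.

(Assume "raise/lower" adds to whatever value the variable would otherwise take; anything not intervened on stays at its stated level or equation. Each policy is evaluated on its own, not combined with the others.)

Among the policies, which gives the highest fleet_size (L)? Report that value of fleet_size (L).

Option 1 (J + 22, E + 28):
  J = 30 + 22 = 52
  L = 240 + 52 = 292
Option 2 (J − 5):
  J = 30 − 5 = 25
  L = 240 + 25 = 265
Option 3 (J + 54, E − 22):
  J = 30 + 54 = 84
  L = 240 + 84 = 324
Comparing — Option 1: L=292, Option 2: L=265, Option 3: L=324. Highest is 324 (Option 3).

324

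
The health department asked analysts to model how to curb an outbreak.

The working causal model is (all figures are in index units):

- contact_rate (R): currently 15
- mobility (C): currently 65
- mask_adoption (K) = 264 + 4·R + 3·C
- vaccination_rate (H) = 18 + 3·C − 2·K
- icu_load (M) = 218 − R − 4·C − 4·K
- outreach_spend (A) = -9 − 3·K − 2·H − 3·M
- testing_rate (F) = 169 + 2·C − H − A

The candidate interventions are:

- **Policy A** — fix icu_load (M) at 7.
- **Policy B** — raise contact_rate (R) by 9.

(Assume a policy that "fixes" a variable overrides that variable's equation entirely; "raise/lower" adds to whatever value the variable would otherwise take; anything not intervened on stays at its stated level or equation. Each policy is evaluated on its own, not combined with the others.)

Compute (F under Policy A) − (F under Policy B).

6843

Policy A (M := 7):
  R = 15
  C = 65
  K = 264 + 4·15 + 3·65 = 519
  H = 18 + 3·65 − 2·519 = -825
  M = 7
  A = -9 − 3·519 − 2·(-825) − 3·7 = 63
  F = 169 + 2·65 − (-825) − 63 = 1061
Policy B (R + 9):
  R = 15 + 9 = 24
  C = 65
  K = 264 + 4·24 + 3·65 = 555
  H = 18 + 3·65 − 2·555 = -897
  M = 218 − 24 − 4·65 − 4·555 = -2286
  A = -9 − 3·555 − 2·(-897) − 3·(-2286) = 6978
  F = 169 + 2·65 − (-897) − 6978 = -5782
F: 1061 − (-5782) = 6843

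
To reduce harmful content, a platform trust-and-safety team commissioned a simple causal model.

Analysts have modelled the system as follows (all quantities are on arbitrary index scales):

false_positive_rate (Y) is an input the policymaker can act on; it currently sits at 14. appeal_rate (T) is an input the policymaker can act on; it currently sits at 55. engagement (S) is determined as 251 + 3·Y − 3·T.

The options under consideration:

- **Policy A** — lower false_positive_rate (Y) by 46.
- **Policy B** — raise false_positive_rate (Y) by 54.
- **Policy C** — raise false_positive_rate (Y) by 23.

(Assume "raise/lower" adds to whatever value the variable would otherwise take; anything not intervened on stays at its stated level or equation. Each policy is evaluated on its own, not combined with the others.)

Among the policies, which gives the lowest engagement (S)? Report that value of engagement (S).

Policy A (Y − 46):
  Y = 14 − 46 = -32
  T = 55
  S = 251 + 3·(-32) − 3·55 = -10
Policy B (Y + 54):
  Y = 14 + 54 = 68
  T = 55
  S = 251 + 3·68 − 3·55 = 290
Policy C (Y + 23):
  Y = 14 + 23 = 37
  T = 55
  S = 251 + 3·37 − 3·55 = 197
Comparing — Policy A: S=-10, Policy B: S=290, Policy C: S=197. Lowest is -10 (Policy A).

-10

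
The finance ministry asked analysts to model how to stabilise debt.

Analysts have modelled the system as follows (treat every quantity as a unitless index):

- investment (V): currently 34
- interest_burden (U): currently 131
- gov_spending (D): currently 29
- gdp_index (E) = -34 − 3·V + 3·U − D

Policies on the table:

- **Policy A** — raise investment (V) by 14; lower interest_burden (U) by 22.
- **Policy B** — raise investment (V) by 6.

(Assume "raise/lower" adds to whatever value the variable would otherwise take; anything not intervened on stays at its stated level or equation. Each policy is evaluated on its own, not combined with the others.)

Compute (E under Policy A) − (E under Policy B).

-90

Policy A (V + 14, U − 22):
  V = 34 + 14 = 48
  U = 131 − 22 = 109
  D = 29
  E = -34 − 3·48 + 3·109 − 29 = 120
Policy B (V + 6):
  V = 34 + 6 = 40
  U = 131
  D = 29
  E = -34 − 3·40 + 3·131 − 29 = 210
E: 120 − 210 = -90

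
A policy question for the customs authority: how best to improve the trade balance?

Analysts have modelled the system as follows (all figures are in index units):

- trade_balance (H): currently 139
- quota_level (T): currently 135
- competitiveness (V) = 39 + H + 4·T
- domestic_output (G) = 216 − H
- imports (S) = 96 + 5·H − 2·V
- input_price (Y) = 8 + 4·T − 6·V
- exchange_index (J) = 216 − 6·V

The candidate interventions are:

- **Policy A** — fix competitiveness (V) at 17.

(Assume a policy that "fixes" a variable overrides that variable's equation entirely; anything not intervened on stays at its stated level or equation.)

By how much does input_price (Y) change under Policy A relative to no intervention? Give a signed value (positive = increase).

Baseline:
  H = 139
  T = 135
  V = 39 + 139 + 4·135 = 718
  Y = 8 + 4·135 − 6·718 = -3760
Policy A (V := 17):
  H = 139
  T = 135
  V = 17
  Y = 8 + 4·135 − 6·17 = 446
Change in Y: 446 − (-3760) = 4206

4206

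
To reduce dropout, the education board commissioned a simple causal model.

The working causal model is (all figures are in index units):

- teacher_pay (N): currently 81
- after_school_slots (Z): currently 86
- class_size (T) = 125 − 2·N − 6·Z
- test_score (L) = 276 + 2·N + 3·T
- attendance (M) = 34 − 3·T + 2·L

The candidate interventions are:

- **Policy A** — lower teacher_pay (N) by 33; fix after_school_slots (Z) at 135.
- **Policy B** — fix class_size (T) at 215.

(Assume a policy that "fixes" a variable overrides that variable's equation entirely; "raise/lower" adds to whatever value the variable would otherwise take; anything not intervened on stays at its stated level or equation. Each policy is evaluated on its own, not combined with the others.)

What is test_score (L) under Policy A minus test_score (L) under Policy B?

-3054

Policy A (N − 33, Z := 135):
  N = 81 − 33 = 48
  Z = 135
  T = 125 − 2·48 − 6·135 = -781
  L = 276 + 2·48 + 3·(-781) = -1971
Policy B (T := 215):
  N = 81
  Z = 86
  T = 215
  L = 276 + 2·81 + 3·215 = 1083
L: -1971 − 1083 = -3054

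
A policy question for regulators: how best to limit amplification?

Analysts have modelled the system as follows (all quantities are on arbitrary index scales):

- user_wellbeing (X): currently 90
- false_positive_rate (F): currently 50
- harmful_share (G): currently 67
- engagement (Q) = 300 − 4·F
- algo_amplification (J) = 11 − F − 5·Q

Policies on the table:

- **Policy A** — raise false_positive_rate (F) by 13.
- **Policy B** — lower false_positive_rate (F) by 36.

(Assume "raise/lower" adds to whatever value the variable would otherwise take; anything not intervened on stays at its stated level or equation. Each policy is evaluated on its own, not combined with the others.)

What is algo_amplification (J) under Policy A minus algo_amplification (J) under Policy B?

Policy A (F + 13):
  F = 50 + 13 = 63
  Q = 300 − 4·63 = 48
  J = 11 − 63 − 5·48 = -292
Policy B (F − 36):
  F = 50 − 36 = 14
  Q = 300 − 4·14 = 244
  J = 11 − 14 − 5·244 = -1223
J: -292 − (-1223) = 931

931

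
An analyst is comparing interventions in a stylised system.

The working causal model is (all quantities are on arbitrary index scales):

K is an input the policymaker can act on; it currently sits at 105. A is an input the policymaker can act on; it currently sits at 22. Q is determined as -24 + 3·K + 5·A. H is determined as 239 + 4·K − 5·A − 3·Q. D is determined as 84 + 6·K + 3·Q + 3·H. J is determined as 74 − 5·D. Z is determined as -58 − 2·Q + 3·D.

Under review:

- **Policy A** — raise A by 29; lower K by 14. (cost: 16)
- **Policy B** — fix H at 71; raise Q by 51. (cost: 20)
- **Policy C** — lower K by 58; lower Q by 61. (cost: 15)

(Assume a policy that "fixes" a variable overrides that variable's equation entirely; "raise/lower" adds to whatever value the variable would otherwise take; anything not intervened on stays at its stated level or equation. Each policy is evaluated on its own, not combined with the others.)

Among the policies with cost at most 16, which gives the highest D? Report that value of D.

321

Policy A (A + 29, K − 14):
  K = 105 − 14 = 91
  A = 22 + 29 = 51
  Q = -24 + 3·91 + 5·51 = 504
  H = 239 + 4·91 − 5·51 − 3·504 = -1164
  D = 84 + 6·91 + 3·504 + 3·(-1164) = -1350
Policy C (K − 58, Q − 61):
  K = 105 − 58 = 47
  A = 22
  Q = -24 + 3·47 + 5·22 (−61 from intervention) = 166
  H = 239 + 4·47 − 5·22 − 3·166 = -181
  D = 84 + 6·47 + 3·166 + 3·(-181) = 321
Comparing — Policy A: D=-1350, Policy C: D=321. Highest is 321 (Policy C).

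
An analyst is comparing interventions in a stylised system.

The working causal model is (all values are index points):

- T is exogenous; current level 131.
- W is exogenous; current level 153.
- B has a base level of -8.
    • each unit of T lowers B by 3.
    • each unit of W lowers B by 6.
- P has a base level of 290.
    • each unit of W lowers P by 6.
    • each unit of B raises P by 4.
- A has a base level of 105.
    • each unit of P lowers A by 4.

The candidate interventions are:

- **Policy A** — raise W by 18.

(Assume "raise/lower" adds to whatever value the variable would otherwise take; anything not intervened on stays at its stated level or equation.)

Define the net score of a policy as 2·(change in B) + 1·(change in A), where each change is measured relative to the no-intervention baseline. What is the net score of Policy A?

1944

Baseline:
  T = 131
  W = 153
  B = -8 − 3·131 − 6·153 = -1319
  P = 290 − 6·153 + 4·(-1319) = -5904
  A = 105 − 4·(-5904) = 23721
Policy A (W + 18):
  T = 131
  W = 153 + 18 = 171
  B = -8 − 3·131 − 6·171 = -1427
  P = 290 − 6·171 + 4·(-1427) = -6444
  A = 105 − 4·(-6444) = 25881
ΔB = -1427 − (-1319) = -108; ΔA = 25881 − 23721 = 2160
Score = 2·(-108) + 1·2160 = 1944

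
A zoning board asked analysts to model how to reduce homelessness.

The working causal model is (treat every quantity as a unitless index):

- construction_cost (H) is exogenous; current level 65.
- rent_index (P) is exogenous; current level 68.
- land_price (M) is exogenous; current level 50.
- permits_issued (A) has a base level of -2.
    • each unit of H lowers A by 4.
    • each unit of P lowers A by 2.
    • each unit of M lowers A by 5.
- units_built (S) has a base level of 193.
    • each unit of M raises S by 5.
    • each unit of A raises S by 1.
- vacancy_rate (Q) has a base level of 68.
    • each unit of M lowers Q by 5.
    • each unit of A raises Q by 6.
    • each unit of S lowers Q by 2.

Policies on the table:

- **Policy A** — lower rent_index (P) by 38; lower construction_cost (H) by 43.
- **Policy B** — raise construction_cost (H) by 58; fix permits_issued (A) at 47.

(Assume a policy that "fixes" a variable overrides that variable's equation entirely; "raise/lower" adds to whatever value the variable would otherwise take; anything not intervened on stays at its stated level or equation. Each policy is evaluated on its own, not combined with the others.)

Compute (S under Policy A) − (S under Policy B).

-447

Policy A (P − 38, H − 43):
  H = 65 − 43 = 22
  P = 68 − 38 = 30
  M = 50
  A = -2 − 4·22 − 2·30 − 5·50 = -400
  S = 193 + 5·50 + (-400) = 43
Policy B (H + 58, A := 47):
  H = 65 + 58 = 123
  P = 68
  M = 50
  A = 47
  S = 193 + 5·50 + 47 = 490
S: 43 − 490 = -447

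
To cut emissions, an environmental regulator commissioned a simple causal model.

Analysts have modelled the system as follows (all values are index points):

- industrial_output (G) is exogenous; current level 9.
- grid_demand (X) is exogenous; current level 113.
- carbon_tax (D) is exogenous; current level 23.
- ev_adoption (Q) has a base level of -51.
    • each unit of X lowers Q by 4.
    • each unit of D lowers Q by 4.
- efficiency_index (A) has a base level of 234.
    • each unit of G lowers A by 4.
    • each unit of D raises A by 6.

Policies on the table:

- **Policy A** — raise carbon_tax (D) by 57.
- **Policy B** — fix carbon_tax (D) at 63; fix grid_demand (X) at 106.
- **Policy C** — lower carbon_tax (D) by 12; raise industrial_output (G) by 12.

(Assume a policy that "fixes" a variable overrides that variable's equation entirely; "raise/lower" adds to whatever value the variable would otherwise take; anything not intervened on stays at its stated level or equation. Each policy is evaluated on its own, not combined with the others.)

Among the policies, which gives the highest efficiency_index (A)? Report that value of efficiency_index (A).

678

Policy A (D + 57):
  G = 9
  D = 23 + 57 = 80
  A = 234 − 4·9 + 6·80 = 678
Policy B (D := 63, X := 106):
  G = 9
  D = 63
  A = 234 − 4·9 + 6·63 = 576
Policy C (D − 12, G + 12):
  G = 9 + 12 = 21
  D = 23 − 12 = 11
  A = 234 − 4·21 + 6·11 = 216
Comparing — Policy A: A=678, Policy B: A=576, Policy C: A=216. Highest is 678 (Policy A).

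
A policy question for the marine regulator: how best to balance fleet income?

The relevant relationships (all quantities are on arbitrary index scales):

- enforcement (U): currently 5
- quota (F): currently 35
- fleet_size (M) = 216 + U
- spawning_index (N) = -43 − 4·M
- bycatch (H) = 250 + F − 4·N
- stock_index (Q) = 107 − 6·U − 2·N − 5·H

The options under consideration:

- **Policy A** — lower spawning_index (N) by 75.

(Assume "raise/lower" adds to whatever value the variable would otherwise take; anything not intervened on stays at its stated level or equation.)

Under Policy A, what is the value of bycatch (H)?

Policy A (N − 75):
  U = 5
  F = 35
  M = 216 + 5 = 221
  N = -43 − 4·221 (−75 from intervention) = -1002
  H = 250 + 35 − 4·(-1002) = 4293

4293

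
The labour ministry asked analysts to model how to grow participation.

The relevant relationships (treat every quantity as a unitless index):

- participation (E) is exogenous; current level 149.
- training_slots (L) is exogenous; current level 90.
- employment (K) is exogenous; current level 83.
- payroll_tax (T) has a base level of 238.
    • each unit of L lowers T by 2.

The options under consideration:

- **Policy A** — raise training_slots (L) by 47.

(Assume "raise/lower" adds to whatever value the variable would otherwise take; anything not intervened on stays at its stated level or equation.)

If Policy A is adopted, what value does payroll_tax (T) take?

-36

Policy A (L + 47):
  L = 90 + 47 = 137
  T = 238 − 2·137 = -36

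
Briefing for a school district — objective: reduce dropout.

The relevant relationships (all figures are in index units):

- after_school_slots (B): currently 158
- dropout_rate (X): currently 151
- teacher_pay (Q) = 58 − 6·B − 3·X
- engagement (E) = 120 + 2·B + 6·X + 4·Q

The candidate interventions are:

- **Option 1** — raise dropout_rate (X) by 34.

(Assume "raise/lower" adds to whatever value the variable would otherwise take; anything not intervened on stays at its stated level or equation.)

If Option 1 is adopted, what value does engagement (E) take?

Option 1 (X + 34):
  B = 158
  X = 151 + 34 = 185
  Q = 58 − 6·158 − 3·185 = -1445
  E = 120 + 2·158 + 6·185 + 4·(-1445) = -4234

-4234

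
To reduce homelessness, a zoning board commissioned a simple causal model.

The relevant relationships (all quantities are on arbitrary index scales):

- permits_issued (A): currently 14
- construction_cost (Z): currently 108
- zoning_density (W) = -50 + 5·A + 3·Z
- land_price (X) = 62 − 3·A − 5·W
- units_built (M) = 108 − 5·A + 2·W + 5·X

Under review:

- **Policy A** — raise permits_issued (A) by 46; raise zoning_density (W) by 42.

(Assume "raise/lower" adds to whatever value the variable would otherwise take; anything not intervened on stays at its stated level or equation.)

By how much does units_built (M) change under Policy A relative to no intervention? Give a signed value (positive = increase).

Baseline:
  A = 14
  Z = 108
  W = -50 + 5·14 + 3·108 = 344
  X = 62 − 3·14 − 5·344 = -1700
  M = 108 − 5·14 + 2·344 + 5·(-1700) = -7774
Policy A (A + 46, W + 42):
  A = 14 + 46 = 60
  Z = 108
  W = -50 + 5·60 + 3·108 (+42 from intervention) = 616
  X = 62 − 3·60 − 5·616 = -3198
  M = 108 − 5·60 + 2·616 + 5·(-3198) = -14950
Change in M: -14950 − (-7774) = -7176

-7176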